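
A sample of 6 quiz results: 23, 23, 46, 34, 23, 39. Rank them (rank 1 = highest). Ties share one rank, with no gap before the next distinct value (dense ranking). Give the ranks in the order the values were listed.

4, 4, 1, 3, 4, 2

Sorted (descending): 46, 39, 34, 23, 23, 23
The 3 values of 23 share dense rank 4.
Remaining distinct values take the next consecutive integers.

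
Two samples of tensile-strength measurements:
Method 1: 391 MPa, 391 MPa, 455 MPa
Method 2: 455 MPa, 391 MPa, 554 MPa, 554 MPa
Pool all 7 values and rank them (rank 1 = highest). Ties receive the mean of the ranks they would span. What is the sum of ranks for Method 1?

Sorted (descending): 554, 554, 455, 455, 391, 391, 391
The 2 values of 554 occupy positions 1–2 → average rank (1+2)/2 = 1.5.
The 2 values of 455 occupy positions 3–4 → average rank (3+4)/2 = 3.5.
The 3 values of 391 occupy positions 5–7 → average rank 6.
Method 1 values → pooled ranks: 391→6, 391→6, 455→3.5
Rank sum = 6 + 6 + 3.5 = 15.5

15.5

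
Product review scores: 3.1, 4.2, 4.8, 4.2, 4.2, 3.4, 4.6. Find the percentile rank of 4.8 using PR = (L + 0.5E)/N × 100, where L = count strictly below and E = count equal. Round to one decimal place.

92.9

N = 7.
Strictly below 4.8: 6. Equal to 4.8: 1.
PR = (6 + 0.5·1)/7 × 100 = 92.9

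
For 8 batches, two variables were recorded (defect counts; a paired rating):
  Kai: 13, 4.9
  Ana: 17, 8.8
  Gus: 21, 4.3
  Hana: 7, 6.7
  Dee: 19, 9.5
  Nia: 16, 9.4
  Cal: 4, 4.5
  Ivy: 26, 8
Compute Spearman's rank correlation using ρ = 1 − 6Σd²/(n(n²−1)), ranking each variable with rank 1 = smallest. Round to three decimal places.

Ranks of variable 1: 3, 5, 7, 2, 6, 4, 1, 8
Ranks of variable 2: 3, 6, 1, 4, 8, 7, 2, 5
d = r₁ − r₂: 0, -1, 6, -2, -2, -3, -1, 3
d²: 0, 1, 36, 4, 4, 9, 1, 9; Σd² = 64
ρ = 1 − 6·64/(8·63) = 1 − 384/504 = 0.238

0.238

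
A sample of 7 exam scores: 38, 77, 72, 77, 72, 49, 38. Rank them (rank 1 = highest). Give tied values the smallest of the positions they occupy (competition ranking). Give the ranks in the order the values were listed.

6, 1, 3, 1, 3, 5, 6

Sorted (descending): 77, 77, 72, 72, 49, 38, 38
The 2 values of 77 occupy positions 1–2 → each gets rank 1.
The 2 values of 72 occupy positions 3–4 → each gets rank 3.
The 2 values of 38 occupy positions 6–7 → each gets rank 6.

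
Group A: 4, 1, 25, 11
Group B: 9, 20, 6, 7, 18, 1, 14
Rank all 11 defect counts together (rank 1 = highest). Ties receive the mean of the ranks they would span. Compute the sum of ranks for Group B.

Sorted (descending): 25, 20, 18, 14, 11, 9, 7, 6, 4, 1, 1
The 2 values of 1 occupy positions 10–11 → average rank (10+11)/2 = 10.5.
Group B values → pooled ranks: 9→6, 20→2, 6→8, 7→7, 18→3, 1→10.5, 14→4
Rank sum = 6 + 2 + 8 + 7 + 3 + 10.5 + 4 = 40.5

40.5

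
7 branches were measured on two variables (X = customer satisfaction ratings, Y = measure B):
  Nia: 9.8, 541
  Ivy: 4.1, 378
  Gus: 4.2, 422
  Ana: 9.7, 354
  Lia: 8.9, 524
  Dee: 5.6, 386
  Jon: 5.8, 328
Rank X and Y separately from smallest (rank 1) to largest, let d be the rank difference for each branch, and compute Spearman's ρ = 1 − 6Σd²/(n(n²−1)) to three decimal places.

Ranks of variable 1: 7, 1, 2, 6, 5, 3, 4
Ranks of variable 2: 7, 3, 5, 2, 6, 4, 1
d = r₁ − r₂: 0, -2, -3, 4, -1, -1, 3
d²: 0, 4, 9, 16, 1, 1, 9; Σd² = 40
ρ = 1 − 6·40/(7·48) = 1 − 240/336 = 0.286

0.286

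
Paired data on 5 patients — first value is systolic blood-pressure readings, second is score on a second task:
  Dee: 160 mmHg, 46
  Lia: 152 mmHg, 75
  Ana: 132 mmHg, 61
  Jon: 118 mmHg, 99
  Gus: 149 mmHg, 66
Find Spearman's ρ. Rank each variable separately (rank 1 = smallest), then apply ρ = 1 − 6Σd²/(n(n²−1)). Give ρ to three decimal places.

-0.600

Ranks of variable 1: 5, 4, 2, 1, 3
Ranks of variable 2: 1, 4, 2, 5, 3
d = r₁ − r₂: 4, 0, 0, -4, 0
d²: 16, 0, 0, 16, 0; Σd² = 32
ρ = 1 − 6·32/(5·24) = 1 − 192/120 = -0.600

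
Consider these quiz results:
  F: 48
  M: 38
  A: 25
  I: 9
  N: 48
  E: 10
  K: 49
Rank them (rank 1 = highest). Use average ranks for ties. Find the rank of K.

1

Sorted (descending): 49, 48, 48, 38, 25, 10, 9
The 2 values of 48 occupy positions 2–3 → average rank (2+3)/2 = 2.5.
K has value 49 → rank 1.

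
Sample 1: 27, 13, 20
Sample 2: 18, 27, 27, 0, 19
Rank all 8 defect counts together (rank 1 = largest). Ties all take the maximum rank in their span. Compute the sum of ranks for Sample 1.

14

Sorted (descending): 27, 27, 27, 20, 19, 18, 13, 0
The 3 values of 27 occupy positions 1–3 → each gets rank 3.
Sample 1 values → pooled ranks: 27→3, 13→7, 20→4
Rank sum = 3 + 7 + 4 = 14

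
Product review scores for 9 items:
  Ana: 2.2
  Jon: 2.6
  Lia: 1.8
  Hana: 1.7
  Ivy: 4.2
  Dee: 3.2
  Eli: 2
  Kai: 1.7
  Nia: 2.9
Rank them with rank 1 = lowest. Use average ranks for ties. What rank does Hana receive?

Sorted (ascending): 1.7, 1.7, 1.8, 2, 2.2, 2.6, 2.9, 3.2, 4.2
The 2 values of 1.7 occupy positions 1–2 → average rank (1+2)/2 = 1.5.
Hana has value 1.7 → rank 1.5.

1.5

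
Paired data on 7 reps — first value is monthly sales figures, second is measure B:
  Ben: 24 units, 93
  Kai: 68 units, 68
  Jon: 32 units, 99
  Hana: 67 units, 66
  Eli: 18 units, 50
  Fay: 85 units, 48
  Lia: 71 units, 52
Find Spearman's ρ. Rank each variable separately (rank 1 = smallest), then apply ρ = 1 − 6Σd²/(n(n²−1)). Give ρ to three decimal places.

-0.393

Ranks of variable 1: 2, 5, 3, 4, 1, 7, 6
Ranks of variable 2: 6, 5, 7, 4, 2, 1, 3
d = r₁ − r₂: -4, 0, -4, 0, -1, 6, 3
d²: 16, 0, 16, 0, 1, 36, 9; Σd² = 78
ρ = 1 − 6·78/(7·48) = 1 − 468/336 = -0.393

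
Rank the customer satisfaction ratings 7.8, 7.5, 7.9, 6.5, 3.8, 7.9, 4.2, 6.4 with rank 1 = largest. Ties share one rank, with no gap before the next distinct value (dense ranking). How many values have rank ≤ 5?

Sorted (descending): 7.9, 7.9, 7.8, 7.5, 6.5, 6.4, 4.2, 3.8
The 2 values of 7.9 share dense rank 1.
Remaining distinct values take the next consecutive integers.
Ranks ≤ 5: {1, 1, 2, 3, 4, 5} → 6 values.

6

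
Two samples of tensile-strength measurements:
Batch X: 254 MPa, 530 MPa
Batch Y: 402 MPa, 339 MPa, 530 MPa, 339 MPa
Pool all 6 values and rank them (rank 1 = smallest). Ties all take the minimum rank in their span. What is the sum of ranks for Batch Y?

13

Sorted (ascending): 254, 339, 339, 402, 530, 530
The 2 values of 339 occupy positions 2–3 → each gets rank 2.
The 2 values of 530 occupy positions 5–6 → each gets rank 5.
Batch Y values → pooled ranks: 402→4, 339→2, 530→5, 339→2
Rank sum = 4 + 2 + 5 + 2 = 13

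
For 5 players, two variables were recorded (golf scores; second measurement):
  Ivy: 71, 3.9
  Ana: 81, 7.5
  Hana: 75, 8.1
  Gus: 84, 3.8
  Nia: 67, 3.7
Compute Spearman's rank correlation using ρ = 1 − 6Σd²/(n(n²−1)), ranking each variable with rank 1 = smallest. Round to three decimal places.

0.300

Ranks of variable 1: 2, 4, 3, 5, 1
Ranks of variable 2: 3, 4, 5, 2, 1
d = r₁ − r₂: -1, 0, -2, 3, 0
d²: 1, 0, 4, 9, 0; Σd² = 14
ρ = 1 − 6·14/(5·24) = 1 − 84/120 = 0.300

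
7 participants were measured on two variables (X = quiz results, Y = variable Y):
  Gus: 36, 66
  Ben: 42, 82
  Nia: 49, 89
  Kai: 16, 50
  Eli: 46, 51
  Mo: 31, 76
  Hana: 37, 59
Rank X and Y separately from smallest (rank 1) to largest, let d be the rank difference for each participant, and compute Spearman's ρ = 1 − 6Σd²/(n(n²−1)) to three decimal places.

0.500

Ranks of variable 1: 3, 5, 7, 1, 6, 2, 4
Ranks of variable 2: 4, 6, 7, 1, 2, 5, 3
d = r₁ − r₂: -1, -1, 0, 0, 4, -3, 1
d²: 1, 1, 0, 0, 16, 9, 1; Σd² = 28
ρ = 1 − 6·28/(7·48) = 1 − 168/336 = 0.500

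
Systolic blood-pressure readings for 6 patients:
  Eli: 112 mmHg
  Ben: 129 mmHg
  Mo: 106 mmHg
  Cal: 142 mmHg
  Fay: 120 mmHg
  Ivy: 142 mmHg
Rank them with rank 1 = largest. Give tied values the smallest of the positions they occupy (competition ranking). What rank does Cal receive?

Sorted (descending): 142, 142, 129, 120, 112, 106
The 2 values of 142 occupy positions 1–2 → each gets rank 1.
Cal has value 142 mmHg → rank 1.

1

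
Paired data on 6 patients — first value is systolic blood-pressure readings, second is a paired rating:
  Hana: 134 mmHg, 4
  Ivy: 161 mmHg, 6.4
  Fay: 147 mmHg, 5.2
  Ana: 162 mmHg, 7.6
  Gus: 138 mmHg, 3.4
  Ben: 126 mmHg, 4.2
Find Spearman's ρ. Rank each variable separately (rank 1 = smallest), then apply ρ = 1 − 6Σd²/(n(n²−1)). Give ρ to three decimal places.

0.771

Ranks of variable 1: 2, 5, 4, 6, 3, 1
Ranks of variable 2: 2, 5, 4, 6, 1, 3
d = r₁ − r₂: 0, 0, 0, 0, 2, -2
d²: 0, 0, 0, 0, 4, 4; Σd² = 8
ρ = 1 − 6·8/(6·35) = 1 − 48/210 = 0.771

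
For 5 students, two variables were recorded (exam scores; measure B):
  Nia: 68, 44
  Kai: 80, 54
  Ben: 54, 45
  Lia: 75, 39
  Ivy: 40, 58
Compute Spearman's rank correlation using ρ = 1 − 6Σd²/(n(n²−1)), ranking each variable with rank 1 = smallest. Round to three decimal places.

Ranks of variable 1: 3, 5, 2, 4, 1
Ranks of variable 2: 2, 4, 3, 1, 5
d = r₁ − r₂: 1, 1, -1, 3, -4
d²: 1, 1, 1, 9, 16; Σd² = 28
ρ = 1 − 6·28/(5·24) = 1 − 168/120 = -0.400

-0.400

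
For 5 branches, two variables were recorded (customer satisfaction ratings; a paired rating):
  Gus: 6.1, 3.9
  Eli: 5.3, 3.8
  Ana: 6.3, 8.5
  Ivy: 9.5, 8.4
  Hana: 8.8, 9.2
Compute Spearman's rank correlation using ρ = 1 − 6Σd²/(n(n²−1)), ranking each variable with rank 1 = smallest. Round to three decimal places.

Ranks of variable 1: 2, 1, 3, 5, 4
Ranks of variable 2: 2, 1, 4, 3, 5
d = r₁ − r₂: 0, 0, -1, 2, -1
d²: 0, 0, 1, 4, 1; Σd² = 6
ρ = 1 − 6·6/(5·24) = 1 − 36/120 = 0.700

0.700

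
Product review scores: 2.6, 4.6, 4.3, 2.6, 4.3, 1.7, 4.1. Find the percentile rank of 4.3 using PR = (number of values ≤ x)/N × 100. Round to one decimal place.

85.7

N = 7.
Strictly below 4.3: 4. Equal to 4.3: 2.
PR = 6/7 × 100 = 85.7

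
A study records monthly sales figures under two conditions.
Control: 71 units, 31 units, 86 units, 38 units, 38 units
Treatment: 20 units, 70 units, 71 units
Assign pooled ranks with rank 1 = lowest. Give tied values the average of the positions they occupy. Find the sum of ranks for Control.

23.5

Sorted (ascending): 20, 31, 38, 38, 70, 71, 71, 86
The 2 values of 38 occupy positions 3–4 → average rank (3+4)/2 = 3.5.
The 2 values of 71 occupy positions 6–7 → average rank (6+7)/2 = 6.5.
Control values → pooled ranks: 71→6.5, 31→2, 86→8, 38→3.5, 38→3.5
Rank sum = 6.5 + 2 + 8 + 3.5 + 3.5 = 23.5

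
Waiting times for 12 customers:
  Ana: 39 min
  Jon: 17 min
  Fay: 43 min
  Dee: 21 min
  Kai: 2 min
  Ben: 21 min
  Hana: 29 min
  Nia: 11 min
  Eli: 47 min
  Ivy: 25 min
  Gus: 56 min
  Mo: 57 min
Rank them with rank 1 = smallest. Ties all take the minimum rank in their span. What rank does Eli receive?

Sorted (ascending): 2, 11, 17, 21, 21, 25, 29, 39, 43, 47, 56, 57
The 2 values of 21 occupy positions 4–5 → each gets rank 4.
Eli has value 47 min → rank 10.

10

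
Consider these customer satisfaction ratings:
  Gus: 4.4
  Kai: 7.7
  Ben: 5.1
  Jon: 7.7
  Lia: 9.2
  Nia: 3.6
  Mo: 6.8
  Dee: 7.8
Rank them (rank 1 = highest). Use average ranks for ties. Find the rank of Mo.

5

Sorted (descending): 9.2, 7.8, 7.7, 7.7, 6.8, 5.1, 4.4, 3.6
The 2 values of 7.7 occupy positions 3–4 → average rank (3+4)/2 = 3.5.
Mo has value 6.8 → rank 5.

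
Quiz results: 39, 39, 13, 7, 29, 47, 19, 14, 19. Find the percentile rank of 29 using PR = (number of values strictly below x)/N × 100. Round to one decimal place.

N = 9.
Strictly below 29: 5. Equal to 29: 1.
PR = 5/9 × 100 = 55.6

55.6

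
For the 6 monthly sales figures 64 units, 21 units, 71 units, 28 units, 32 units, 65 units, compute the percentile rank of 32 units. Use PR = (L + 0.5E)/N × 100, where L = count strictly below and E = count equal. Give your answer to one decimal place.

41.7

N = 6.
Strictly below 32: 2. Equal to 32: 1.
PR = (2 + 0.5·1)/6 × 100 = 41.7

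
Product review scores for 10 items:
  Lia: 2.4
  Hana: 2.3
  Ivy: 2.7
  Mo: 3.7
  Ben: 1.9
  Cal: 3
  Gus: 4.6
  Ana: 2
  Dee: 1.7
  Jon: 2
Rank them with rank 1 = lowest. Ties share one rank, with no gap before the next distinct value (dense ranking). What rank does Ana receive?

3

Sorted (ascending): 1.7, 1.9, 2, 2, 2.3, 2.4, 2.7, 3, 3.7, 4.6
The 2 values of 2 share dense rank 3.
Remaining distinct values take the next consecutive integers.
Ana has value 2 → rank 3.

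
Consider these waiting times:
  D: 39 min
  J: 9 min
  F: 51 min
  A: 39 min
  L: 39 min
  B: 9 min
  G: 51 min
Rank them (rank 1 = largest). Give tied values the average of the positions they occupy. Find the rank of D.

4

Sorted (descending): 51, 51, 39, 39, 39, 9, 9
The 2 values of 51 occupy positions 1–2 → average rank (1+2)/2 = 1.5.
The 3 values of 39 occupy positions 3–5 → average rank 4.
The 2 values of 9 occupy positions 6–7 → average rank (6+7)/2 = 6.5.
D has value 39 min → rank 4.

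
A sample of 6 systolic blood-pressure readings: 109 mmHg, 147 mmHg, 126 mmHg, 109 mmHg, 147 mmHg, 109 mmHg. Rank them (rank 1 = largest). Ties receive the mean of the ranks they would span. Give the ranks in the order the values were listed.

5, 1.5, 3, 5, 1.5, 5

Sorted (descending): 147, 147, 126, 109, 109, 109
The 2 values of 147 occupy positions 1–2 → average rank (1+2)/2 = 1.5.
The 3 values of 109 occupy positions 4–6 → average rank 5.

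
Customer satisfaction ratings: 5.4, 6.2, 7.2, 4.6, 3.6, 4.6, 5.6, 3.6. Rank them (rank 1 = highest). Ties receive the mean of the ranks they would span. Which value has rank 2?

Sorted (descending): 7.2, 6.2, 5.6, 5.4, 4.6, 4.6, 3.6, 3.6
The 2 values of 4.6 occupy positions 5–6 → average rank (5+6)/2 = 5.5.
The 2 values of 3.6 occupy positions 7–8 → average rank (7+8)/2 = 7.5.
Rank 2 → value 6.2.

6.2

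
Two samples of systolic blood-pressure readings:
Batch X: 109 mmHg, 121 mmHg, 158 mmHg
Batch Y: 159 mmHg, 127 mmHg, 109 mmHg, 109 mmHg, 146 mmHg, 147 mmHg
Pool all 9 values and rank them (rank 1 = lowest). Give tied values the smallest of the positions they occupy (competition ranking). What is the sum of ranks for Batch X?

13

Sorted (ascending): 109, 109, 109, 121, 127, 146, 147, 158, 159
The 3 values of 109 occupy positions 1–3 → each gets rank 1.
Batch X values → pooled ranks: 109→1, 121→4, 158→8
Rank sum = 1 + 4 + 8 = 13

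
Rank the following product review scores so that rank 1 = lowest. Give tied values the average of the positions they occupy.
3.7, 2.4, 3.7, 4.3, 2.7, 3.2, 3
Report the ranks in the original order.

Sorted (ascending): 2.4, 2.7, 3, 3.2, 3.7, 3.7, 4.3
The 2 values of 3.7 occupy positions 5–6 → average rank (5+6)/2 = 5.5.

5.5, 1, 5.5, 7, 2, 4, 3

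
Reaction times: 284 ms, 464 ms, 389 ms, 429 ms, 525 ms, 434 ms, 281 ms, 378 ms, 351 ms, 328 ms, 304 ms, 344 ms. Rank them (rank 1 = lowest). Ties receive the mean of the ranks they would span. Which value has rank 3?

304

Sorted (ascending): 281, 284, 304, 328, 344, 351, 378, 389, 429, 434, 464, 525
No ties — each value takes its position as its rank.
Rank 3 → value 304.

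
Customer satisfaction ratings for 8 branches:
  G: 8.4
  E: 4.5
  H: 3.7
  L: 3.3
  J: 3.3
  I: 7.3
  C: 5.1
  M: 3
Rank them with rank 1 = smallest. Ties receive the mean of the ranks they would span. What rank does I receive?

Sorted (ascending): 3, 3.3, 3.3, 3.7, 4.5, 5.1, 7.3, 8.4
The 2 values of 3.3 occupy positions 2–3 → average rank (2+3)/2 = 2.5.
I has value 7.3 → rank 7.

7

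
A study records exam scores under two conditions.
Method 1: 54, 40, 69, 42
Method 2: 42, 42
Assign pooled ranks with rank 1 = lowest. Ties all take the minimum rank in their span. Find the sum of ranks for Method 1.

14

Sorted (ascending): 40, 42, 42, 42, 54, 69
The 3 values of 42 occupy positions 2–4 → each gets rank 2.
Method 1 values → pooled ranks: 54→5, 40→1, 69→6, 42→2
Rank sum = 5 + 1 + 6 + 2 = 14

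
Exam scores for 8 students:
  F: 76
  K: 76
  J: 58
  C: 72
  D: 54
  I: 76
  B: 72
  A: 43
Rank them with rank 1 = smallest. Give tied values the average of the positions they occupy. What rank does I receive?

7

Sorted (ascending): 43, 54, 58, 72, 72, 76, 76, 76
The 2 values of 72 occupy positions 4–5 → average rank (4+5)/2 = 4.5.
The 3 values of 76 occupy positions 6–8 → average rank 7.
I has value 76 → rank 7.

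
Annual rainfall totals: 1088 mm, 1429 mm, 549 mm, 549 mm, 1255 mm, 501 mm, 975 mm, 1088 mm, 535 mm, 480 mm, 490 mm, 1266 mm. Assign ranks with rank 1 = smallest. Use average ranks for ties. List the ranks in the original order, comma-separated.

Sorted (ascending): 480, 490, 501, 535, 549, 549, 975, 1088, 1088, 1255, 1266, 1429
The 2 values of 549 occupy positions 5–6 → average rank (5+6)/2 = 5.5.
The 2 values of 1088 occupy positions 8–9 → average rank (8+9)/2 = 8.5.

8.5, 12, 5.5, 5.5, 10, 3, 7, 8.5, 4, 1, 2, 11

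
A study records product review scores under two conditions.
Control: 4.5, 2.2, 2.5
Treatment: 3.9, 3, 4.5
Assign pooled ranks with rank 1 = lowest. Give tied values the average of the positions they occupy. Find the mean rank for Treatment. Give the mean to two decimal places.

Sorted (ascending): 2.2, 2.5, 3, 3.9, 4.5, 4.5
The 2 values of 4.5 occupy positions 5–6 → average rank (5+6)/2 = 5.5.
Treatment values → pooled ranks: 3.9→4, 3→3, 4.5→5.5
Mean rank = (4 + 3 + 5.5) / 3 = 4.17

4.17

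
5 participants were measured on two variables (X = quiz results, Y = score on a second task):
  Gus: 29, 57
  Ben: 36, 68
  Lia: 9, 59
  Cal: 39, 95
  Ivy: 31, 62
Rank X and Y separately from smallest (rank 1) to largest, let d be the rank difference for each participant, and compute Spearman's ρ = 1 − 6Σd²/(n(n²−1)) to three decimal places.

0.900

Ranks of variable 1: 2, 4, 1, 5, 3
Ranks of variable 2: 1, 4, 2, 5, 3
d = r₁ − r₂: 1, 0, -1, 0, 0
d²: 1, 0, 1, 0, 0; Σd² = 2
ρ = 1 − 6·2/(5·24) = 1 − 12/120 = 0.900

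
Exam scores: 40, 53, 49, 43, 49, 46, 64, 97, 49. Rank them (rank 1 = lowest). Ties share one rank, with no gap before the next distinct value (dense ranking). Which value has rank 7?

Sorted (ascending): 40, 43, 46, 49, 49, 49, 53, 64, 97
The 3 values of 49 share dense rank 4.
Remaining distinct values take the next consecutive integers.
Rank 7 → value 97.

97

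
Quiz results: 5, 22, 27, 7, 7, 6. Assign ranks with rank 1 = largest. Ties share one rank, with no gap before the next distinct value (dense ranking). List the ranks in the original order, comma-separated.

Sorted (descending): 27, 22, 7, 7, 6, 5
The 2 values of 7 share dense rank 3.
Remaining distinct values take the next consecutive integers.

5, 2, 1, 3, 3, 4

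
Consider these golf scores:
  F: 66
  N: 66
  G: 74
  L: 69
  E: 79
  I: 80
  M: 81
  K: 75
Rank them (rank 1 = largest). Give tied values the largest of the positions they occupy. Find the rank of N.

8

Sorted (descending): 81, 80, 79, 75, 74, 69, 66, 66
The 2 values of 66 occupy positions 7–8 → each gets rank 8.
N has value 66 → rank 8.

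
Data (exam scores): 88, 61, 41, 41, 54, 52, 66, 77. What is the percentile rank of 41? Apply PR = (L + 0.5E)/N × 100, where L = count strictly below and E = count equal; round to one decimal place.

12.5

N = 8.
Strictly below 41: 0. Equal to 41: 2.
PR = (0 + 0.5·2)/8 × 100 = 12.5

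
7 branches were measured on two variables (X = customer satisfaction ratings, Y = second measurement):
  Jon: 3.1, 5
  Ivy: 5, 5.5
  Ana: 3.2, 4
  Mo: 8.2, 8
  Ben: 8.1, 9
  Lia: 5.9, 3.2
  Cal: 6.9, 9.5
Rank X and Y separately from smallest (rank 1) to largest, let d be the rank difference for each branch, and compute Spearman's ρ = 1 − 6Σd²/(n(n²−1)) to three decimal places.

Ranks of variable 1: 1, 3, 2, 7, 6, 4, 5
Ranks of variable 2: 3, 4, 2, 5, 6, 1, 7
d = r₁ − r₂: -2, -1, 0, 2, 0, 3, -2
d²: 4, 1, 0, 4, 0, 9, 4; Σd² = 22
ρ = 1 − 6·22/(7·48) = 1 − 132/336 = 0.607

0.607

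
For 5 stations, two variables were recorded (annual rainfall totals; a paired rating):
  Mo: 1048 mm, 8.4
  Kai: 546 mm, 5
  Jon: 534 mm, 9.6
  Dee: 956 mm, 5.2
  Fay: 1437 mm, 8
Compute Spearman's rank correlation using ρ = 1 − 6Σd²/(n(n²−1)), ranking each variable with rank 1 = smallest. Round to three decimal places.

Ranks of variable 1: 4, 2, 1, 3, 5
Ranks of variable 2: 4, 1, 5, 2, 3
d = r₁ − r₂: 0, 1, -4, 1, 2
d²: 0, 1, 16, 1, 4; Σd² = 22
ρ = 1 − 6·22/(5·24) = 1 − 132/120 = -0.100

-0.100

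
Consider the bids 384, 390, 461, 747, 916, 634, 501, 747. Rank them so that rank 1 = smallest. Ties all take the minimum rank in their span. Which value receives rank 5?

634

Sorted (ascending): 384, 390, 461, 501, 634, 747, 747, 916
The 2 values of 747 occupy positions 6–7 → each gets rank 6.
Rank 5 → value 634.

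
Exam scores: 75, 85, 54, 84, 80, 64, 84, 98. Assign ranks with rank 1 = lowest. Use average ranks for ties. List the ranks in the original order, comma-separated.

Sorted (ascending): 54, 64, 75, 80, 84, 84, 85, 98
The 2 values of 84 occupy positions 5–6 → average rank (5+6)/2 = 5.5.

3, 7, 1, 5.5, 4, 2, 5.5, 8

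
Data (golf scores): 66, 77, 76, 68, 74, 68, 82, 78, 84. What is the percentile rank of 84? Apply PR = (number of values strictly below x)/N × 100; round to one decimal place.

N = 9.
Strictly below 84: 8. Equal to 84: 1.
PR = 8/9 × 100 = 88.9

88.9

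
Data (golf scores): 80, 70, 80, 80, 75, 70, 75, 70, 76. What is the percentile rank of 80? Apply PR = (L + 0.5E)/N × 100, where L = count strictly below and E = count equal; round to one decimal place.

83.3

N = 9.
Strictly below 80: 6. Equal to 80: 3.
PR = (6 + 0.5·3)/9 × 100 = 83.3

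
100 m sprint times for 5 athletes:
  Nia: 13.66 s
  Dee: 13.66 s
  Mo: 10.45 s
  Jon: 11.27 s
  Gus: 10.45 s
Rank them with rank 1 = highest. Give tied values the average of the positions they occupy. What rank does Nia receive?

Sorted (descending): 13.66, 13.66, 11.27, 10.45, 10.45
The 2 values of 13.66 occupy positions 1–2 → average rank (1+2)/2 = 1.5.
The 2 values of 10.45 occupy positions 4–5 → average rank (4+5)/2 = 4.5.
Nia has value 13.66 s → rank 1.5.

1.5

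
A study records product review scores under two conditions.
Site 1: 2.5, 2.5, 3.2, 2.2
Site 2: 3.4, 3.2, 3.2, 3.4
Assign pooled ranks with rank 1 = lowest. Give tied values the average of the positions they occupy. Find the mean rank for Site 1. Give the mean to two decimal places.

Sorted (ascending): 2.2, 2.5, 2.5, 3.2, 3.2, 3.2, 3.4, 3.4
The 2 values of 2.5 occupy positions 2–3 → average rank (2+3)/2 = 2.5.
The 3 values of 3.2 occupy positions 4–6 → average rank 5.
The 2 values of 3.4 occupy positions 7–8 → average rank (7+8)/2 = 7.5.
Site 1 values → pooled ranks: 2.5→2.5, 2.5→2.5, 3.2→5, 2.2→1
Mean rank = (2.5 + 2.5 + 5 + 1) / 4 = 2.75

2.75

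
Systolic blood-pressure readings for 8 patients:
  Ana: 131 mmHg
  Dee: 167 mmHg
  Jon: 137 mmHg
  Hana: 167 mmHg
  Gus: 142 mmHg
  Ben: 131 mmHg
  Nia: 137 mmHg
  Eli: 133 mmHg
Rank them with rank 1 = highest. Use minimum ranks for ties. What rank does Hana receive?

1

Sorted (descending): 167, 167, 142, 137, 137, 133, 131, 131
The 2 values of 167 occupy positions 1–2 → each gets rank 1.
The 2 values of 137 occupy positions 4–5 → each gets rank 4.
The 2 values of 131 occupy positions 7–8 → each gets rank 7.
Hana has value 167 mmHg → rank 1.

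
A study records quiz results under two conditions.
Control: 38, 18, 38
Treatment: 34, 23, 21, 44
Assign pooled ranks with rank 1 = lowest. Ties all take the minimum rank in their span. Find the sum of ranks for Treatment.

16

Sorted (ascending): 18, 21, 23, 34, 38, 38, 44
The 2 values of 38 occupy positions 5–6 → each gets rank 5.
Treatment values → pooled ranks: 34→4, 23→3, 21→2, 44→7
Rank sum = 4 + 3 + 2 + 7 = 16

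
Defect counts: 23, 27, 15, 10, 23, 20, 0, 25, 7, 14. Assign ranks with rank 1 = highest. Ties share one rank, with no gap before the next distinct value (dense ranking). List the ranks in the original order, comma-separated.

Sorted (descending): 27, 25, 23, 23, 20, 15, 14, 10, 7, 0
The 2 values of 23 share dense rank 3.
Remaining distinct values take the next consecutive integers.

3, 1, 5, 7, 3, 4, 9, 2, 8, 6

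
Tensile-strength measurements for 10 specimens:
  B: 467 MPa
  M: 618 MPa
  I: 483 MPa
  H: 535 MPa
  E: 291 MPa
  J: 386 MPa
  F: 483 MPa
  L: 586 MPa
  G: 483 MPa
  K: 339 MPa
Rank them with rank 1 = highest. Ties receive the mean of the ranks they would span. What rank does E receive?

Sorted (descending): 618, 586, 535, 483, 483, 483, 467, 386, 339, 291
The 3 values of 483 occupy positions 4–6 → average rank 5.
E has value 291 MPa → rank 10.

10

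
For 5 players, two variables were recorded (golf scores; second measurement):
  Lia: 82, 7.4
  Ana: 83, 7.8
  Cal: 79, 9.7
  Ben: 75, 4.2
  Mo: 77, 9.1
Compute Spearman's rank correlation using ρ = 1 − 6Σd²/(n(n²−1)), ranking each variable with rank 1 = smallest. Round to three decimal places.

0.200

Ranks of variable 1: 4, 5, 3, 1, 2
Ranks of variable 2: 2, 3, 5, 1, 4
d = r₁ − r₂: 2, 2, -2, 0, -2
d²: 4, 4, 4, 0, 4; Σd² = 16
ρ = 1 − 6·16/(5·24) = 1 − 96/120 = 0.200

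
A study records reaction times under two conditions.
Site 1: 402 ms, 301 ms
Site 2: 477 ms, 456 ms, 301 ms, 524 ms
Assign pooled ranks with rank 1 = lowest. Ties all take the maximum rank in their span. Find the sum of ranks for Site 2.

17

Sorted (ascending): 301, 301, 402, 456, 477, 524
The 2 values of 301 occupy positions 1–2 → each gets rank 2.
Site 2 values → pooled ranks: 477→5, 456→4, 301→2, 524→6
Rank sum = 5 + 4 + 2 + 6 = 17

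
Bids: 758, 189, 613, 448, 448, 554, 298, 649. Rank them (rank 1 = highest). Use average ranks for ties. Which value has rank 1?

758

Sorted (descending): 758, 649, 613, 554, 448, 448, 298, 189
The 2 values of 448 occupy positions 5–6 → average rank (5+6)/2 = 5.5.
Rank 1 → value 758.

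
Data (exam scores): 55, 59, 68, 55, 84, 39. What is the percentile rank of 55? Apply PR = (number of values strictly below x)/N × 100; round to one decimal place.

N = 6.
Strictly below 55: 1. Equal to 55: 2.
PR = 1/6 × 100 = 16.7

16.7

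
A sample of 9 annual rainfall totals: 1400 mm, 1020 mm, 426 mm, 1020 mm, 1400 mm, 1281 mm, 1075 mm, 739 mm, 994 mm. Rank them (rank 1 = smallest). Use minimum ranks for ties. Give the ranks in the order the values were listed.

Sorted (ascending): 426, 739, 994, 1020, 1020, 1075, 1281, 1400, 1400
The 2 values of 1020 occupy positions 4–5 → each gets rank 4.
The 2 values of 1400 occupy positions 8–9 → each gets rank 8.

8, 4, 1, 4, 8, 7, 6, 2, 3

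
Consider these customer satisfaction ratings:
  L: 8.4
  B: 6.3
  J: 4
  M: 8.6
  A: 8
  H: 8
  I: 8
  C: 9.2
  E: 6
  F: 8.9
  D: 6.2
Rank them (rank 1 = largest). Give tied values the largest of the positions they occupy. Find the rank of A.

7

Sorted (descending): 9.2, 8.9, 8.6, 8.4, 8, 8, 8, 6.3, 6.2, 6, 4
The 3 values of 8 occupy positions 5–7 → each gets rank 7.
A has value 8 → rank 7.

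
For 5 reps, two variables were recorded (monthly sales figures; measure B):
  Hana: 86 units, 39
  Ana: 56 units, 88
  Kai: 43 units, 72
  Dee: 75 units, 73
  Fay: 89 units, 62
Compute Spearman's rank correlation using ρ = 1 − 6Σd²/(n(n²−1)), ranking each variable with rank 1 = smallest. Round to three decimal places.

-0.600

Ranks of variable 1: 4, 2, 1, 3, 5
Ranks of variable 2: 1, 5, 3, 4, 2
d = r₁ − r₂: 3, -3, -2, -1, 3
d²: 9, 9, 4, 1, 9; Σd² = 32
ρ = 1 − 6·32/(5·24) = 1 − 192/120 = -0.600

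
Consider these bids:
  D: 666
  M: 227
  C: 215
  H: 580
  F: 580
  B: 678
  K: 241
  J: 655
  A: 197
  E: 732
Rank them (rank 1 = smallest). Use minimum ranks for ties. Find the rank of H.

Sorted (ascending): 197, 215, 227, 241, 580, 580, 655, 666, 678, 732
The 2 values of 580 occupy positions 5–6 → each gets rank 5.
H has value 580 → rank 5.

5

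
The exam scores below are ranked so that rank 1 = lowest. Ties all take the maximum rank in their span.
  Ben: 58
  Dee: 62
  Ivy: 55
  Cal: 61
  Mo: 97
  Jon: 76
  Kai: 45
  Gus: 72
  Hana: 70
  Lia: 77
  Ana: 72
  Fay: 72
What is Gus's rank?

Sorted (ascending): 45, 55, 58, 61, 62, 70, 72, 72, 72, 76, 77, 97
The 3 values of 72 occupy positions 7–9 → each gets rank 9.
Gus has value 72 → rank 9.

9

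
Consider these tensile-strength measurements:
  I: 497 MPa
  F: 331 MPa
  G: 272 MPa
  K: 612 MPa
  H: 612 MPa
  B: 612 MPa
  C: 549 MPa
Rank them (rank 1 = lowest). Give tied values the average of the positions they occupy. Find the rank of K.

Sorted (ascending): 272, 331, 497, 549, 612, 612, 612
The 3 values of 612 occupy positions 5–7 → average rank 6.
K has value 612 MPa → rank 6.

6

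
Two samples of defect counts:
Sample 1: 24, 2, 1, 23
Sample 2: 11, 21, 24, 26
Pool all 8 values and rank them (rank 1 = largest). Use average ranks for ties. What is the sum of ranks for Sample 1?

Sorted (descending): 26, 24, 24, 23, 21, 11, 2, 1
The 2 values of 24 occupy positions 2–3 → average rank (2+3)/2 = 2.5.
Sample 1 values → pooled ranks: 24→2.5, 2→7, 1→8, 23→4
Rank sum = 2.5 + 7 + 8 + 4 = 21.5

21.5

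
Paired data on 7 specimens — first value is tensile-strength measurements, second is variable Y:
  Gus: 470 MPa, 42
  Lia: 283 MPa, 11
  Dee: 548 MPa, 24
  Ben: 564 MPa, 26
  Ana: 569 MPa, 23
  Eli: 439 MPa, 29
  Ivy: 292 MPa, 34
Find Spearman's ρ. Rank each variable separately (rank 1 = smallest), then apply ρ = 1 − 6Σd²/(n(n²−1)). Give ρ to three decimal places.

Ranks of variable 1: 4, 1, 5, 6, 7, 3, 2
Ranks of variable 2: 7, 1, 3, 4, 2, 5, 6
d = r₁ − r₂: -3, 0, 2, 2, 5, -2, -4
d²: 9, 0, 4, 4, 25, 4, 16; Σd² = 62
ρ = 1 − 6·62/(7·48) = 1 − 372/336 = -0.107

-0.107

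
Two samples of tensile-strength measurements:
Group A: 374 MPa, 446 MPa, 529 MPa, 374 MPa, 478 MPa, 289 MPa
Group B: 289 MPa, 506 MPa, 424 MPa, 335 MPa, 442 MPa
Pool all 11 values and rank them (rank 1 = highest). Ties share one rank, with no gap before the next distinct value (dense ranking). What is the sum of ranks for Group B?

Sorted (descending): 529, 506, 478, 446, 442, 424, 374, 374, 335, 289, 289
The 2 values of 374 share dense rank 7.
The 2 values of 289 share dense rank 9.
Remaining distinct values take the next consecutive integers.
Group B values → pooled ranks: 289→9, 506→2, 424→6, 335→8, 442→5
Rank sum = 9 + 2 + 6 + 8 + 5 = 30

30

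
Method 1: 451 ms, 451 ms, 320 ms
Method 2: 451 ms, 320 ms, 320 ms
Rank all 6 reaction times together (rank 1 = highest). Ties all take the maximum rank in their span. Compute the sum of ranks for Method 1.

12

Sorted (descending): 451, 451, 451, 320, 320, 320
The 3 values of 451 occupy positions 1–3 → each gets rank 3.
The 3 values of 320 occupy positions 4–6 → each gets rank 6.
Method 1 values → pooled ranks: 451→3, 451→3, 320→6
Rank sum = 3 + 3 + 6 = 12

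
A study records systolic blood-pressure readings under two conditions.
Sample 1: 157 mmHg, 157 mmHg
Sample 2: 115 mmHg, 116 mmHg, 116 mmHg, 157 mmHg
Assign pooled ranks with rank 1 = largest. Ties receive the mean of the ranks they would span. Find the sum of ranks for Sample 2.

Sorted (descending): 157, 157, 157, 116, 116, 115
The 3 values of 157 occupy positions 1–3 → average rank 2.
The 2 values of 116 occupy positions 4–5 → average rank (4+5)/2 = 4.5.
Sample 2 values → pooled ranks: 115→6, 116→4.5, 116→4.5, 157→2
Rank sum = 6 + 4.5 + 4.5 + 2 = 17

17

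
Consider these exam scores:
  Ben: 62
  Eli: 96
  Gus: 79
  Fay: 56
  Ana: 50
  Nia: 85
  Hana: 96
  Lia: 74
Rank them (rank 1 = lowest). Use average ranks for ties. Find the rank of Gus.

5

Sorted (ascending): 50, 56, 62, 74, 79, 85, 96, 96
The 2 values of 96 occupy positions 7–8 → average rank (7+8)/2 = 7.5.
Gus has value 79 → rank 5.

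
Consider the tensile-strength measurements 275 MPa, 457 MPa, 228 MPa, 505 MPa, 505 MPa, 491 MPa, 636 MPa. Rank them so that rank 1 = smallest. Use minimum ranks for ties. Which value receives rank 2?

Sorted (ascending): 228, 275, 457, 491, 505, 505, 636
The 2 values of 505 occupy positions 5–6 → each gets rank 5.
Rank 2 → value 275.

275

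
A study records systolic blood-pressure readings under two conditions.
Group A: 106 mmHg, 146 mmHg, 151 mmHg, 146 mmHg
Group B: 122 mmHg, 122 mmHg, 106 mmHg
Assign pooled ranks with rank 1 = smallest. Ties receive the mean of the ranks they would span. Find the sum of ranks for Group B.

Sorted (ascending): 106, 106, 122, 122, 146, 146, 151
The 2 values of 106 occupy positions 1–2 → average rank (1+2)/2 = 1.5.
The 2 values of 122 occupy positions 3–4 → average rank (3+4)/2 = 3.5.
The 2 values of 146 occupy positions 5–6 → average rank (5+6)/2 = 5.5.
Group B values → pooled ranks: 122→3.5, 122→3.5, 106→1.5
Rank sum = 3.5 + 3.5 + 1.5 = 8.5

8.5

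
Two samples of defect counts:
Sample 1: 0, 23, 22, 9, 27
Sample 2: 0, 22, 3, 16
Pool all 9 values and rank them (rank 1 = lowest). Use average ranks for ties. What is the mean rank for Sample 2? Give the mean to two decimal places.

Sorted (ascending): 0, 0, 3, 9, 16, 22, 22, 23, 27
The 2 values of 0 occupy positions 1–2 → average rank (1+2)/2 = 1.5.
The 2 values of 22 occupy positions 6–7 → average rank (6+7)/2 = 6.5.
Sample 2 values → pooled ranks: 0→1.5, 22→6.5, 3→3, 16→5
Mean rank = (1.5 + 6.5 + 3 + 5) / 4 = 4.00

4.00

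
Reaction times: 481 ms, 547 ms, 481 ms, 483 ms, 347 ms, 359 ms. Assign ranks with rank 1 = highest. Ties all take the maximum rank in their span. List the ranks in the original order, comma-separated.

4, 1, 4, 2, 6, 5

Sorted (descending): 547, 483, 481, 481, 359, 347
The 2 values of 481 occupy positions 3–4 → each gets rank 4.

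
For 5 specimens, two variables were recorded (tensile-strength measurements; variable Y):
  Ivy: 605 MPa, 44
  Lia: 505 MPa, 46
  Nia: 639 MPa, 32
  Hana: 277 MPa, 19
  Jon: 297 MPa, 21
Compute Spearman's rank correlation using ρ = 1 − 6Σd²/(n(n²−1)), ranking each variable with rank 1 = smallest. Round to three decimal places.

0.600

Ranks of variable 1: 4, 3, 5, 1, 2
Ranks of variable 2: 4, 5, 3, 1, 2
d = r₁ − r₂: 0, -2, 2, 0, 0
d²: 0, 4, 4, 0, 0; Σd² = 8
ρ = 1 − 6·8/(5·24) = 1 − 48/120 = 0.600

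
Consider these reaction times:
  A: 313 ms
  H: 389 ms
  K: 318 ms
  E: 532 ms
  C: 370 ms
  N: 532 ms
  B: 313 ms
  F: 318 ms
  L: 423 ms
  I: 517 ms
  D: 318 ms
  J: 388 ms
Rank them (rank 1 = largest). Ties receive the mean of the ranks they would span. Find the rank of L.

4

Sorted (descending): 532, 532, 517, 423, 389, 388, 370, 318, 318, 318, 313, 313
The 2 values of 532 occupy positions 1–2 → average rank (1+2)/2 = 1.5.
The 3 values of 318 occupy positions 8–10 → average rank 9.
The 2 values of 313 occupy positions 11–12 → average rank (11+12)/2 = 11.5.
L has value 423 ms → rank 4.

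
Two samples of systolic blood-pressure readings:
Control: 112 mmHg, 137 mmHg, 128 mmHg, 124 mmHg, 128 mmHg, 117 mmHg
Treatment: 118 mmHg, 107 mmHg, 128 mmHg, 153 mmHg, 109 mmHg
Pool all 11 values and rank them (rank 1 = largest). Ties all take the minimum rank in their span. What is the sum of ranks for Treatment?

32

Sorted (descending): 153, 137, 128, 128, 128, 124, 118, 117, 112, 109, 107
The 3 values of 128 occupy positions 3–5 → each gets rank 3.
Treatment values → pooled ranks: 118→7, 107→11, 128→3, 153→1, 109→10
Rank sum = 7 + 11 + 3 + 1 + 10 = 32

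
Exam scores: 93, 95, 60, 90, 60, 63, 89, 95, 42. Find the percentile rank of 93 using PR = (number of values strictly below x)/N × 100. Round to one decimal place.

N = 9.
Strictly below 93: 6. Equal to 93: 1.
PR = 6/9 × 100 = 66.7

66.7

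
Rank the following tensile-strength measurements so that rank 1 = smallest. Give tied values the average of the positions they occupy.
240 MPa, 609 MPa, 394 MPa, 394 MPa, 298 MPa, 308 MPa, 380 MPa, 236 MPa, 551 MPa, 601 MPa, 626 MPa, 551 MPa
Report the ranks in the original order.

2, 11, 6.5, 6.5, 3, 4, 5, 1, 8.5, 10, 12, 8.5

Sorted (ascending): 236, 240, 298, 308, 380, 394, 394, 551, 551, 601, 609, 626
The 2 values of 394 occupy positions 6–7 → average rank (6+7)/2 = 6.5.
The 2 values of 551 occupy positions 8–9 → average rank (8+9)/2 = 8.5.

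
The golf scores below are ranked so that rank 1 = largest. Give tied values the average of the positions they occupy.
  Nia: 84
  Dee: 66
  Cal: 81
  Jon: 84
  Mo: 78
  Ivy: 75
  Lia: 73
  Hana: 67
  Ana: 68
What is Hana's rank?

8

Sorted (descending): 84, 84, 81, 78, 75, 73, 68, 67, 66
The 2 values of 84 occupy positions 1–2 → average rank (1+2)/2 = 1.5.
Hana has value 67 → rank 8.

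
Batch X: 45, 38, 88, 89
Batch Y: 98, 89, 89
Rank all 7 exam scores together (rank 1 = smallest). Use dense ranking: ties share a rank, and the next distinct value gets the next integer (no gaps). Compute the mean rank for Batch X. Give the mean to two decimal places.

Sorted (ascending): 38, 45, 88, 89, 89, 89, 98
The 3 values of 89 share dense rank 4.
Remaining distinct values take the next consecutive integers.
Batch X values → pooled ranks: 45→2, 38→1, 88→3, 89→4
Mean rank = (2 + 1 + 3 + 4) / 4 = 2.50

2.50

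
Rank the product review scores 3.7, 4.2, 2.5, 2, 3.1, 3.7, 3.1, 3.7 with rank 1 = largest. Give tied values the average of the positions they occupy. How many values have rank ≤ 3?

Sorted (descending): 4.2, 3.7, 3.7, 3.7, 3.1, 3.1, 2.5, 2
The 3 values of 3.7 occupy positions 2–4 → average rank 3.
The 2 values of 3.1 occupy positions 5–6 → average rank (5+6)/2 = 5.5.
Ranks ≤ 3: {1, 3, 3, 3} → 4 values.

4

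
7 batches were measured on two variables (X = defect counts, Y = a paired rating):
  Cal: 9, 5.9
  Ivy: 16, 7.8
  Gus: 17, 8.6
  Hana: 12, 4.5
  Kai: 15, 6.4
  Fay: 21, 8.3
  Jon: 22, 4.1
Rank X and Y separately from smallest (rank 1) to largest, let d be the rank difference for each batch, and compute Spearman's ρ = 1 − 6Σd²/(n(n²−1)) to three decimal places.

0.179

Ranks of variable 1: 1, 4, 5, 2, 3, 6, 7
Ranks of variable 2: 3, 5, 7, 2, 4, 6, 1
d = r₁ − r₂: -2, -1, -2, 0, -1, 0, 6
d²: 4, 1, 4, 0, 1, 0, 36; Σd² = 46
ρ = 1 − 6·46/(7·48) = 1 − 276/336 = 0.179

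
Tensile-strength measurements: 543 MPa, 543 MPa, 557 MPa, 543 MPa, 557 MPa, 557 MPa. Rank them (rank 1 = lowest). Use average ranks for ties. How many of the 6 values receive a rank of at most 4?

3

Sorted (ascending): 543, 543, 543, 557, 557, 557
The 3 values of 543 occupy positions 1–3 → average rank 2.
The 3 values of 557 occupy positions 4–6 → average rank 5.
Ranks ≤ 4: {2, 2, 2} → 3 values.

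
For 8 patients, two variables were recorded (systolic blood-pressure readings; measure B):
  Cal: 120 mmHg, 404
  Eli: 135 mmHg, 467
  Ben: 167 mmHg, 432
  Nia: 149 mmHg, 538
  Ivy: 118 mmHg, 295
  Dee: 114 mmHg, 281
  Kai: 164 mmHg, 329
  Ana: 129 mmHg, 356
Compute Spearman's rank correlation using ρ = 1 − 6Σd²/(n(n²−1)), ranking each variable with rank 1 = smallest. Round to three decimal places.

Ranks of variable 1: 3, 5, 8, 6, 2, 1, 7, 4
Ranks of variable 2: 5, 7, 6, 8, 2, 1, 3, 4
d = r₁ − r₂: -2, -2, 2, -2, 0, 0, 4, 0
d²: 4, 4, 4, 4, 0, 0, 16, 0; Σd² = 32
ρ = 1 − 6·32/(8·63) = 1 − 192/504 = 0.619

0.619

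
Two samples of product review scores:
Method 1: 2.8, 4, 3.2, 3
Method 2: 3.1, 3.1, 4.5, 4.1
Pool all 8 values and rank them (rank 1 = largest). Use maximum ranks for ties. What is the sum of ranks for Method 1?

Sorted (descending): 4.5, 4.1, 4, 3.2, 3.1, 3.1, 3, 2.8
The 2 values of 3.1 occupy positions 5–6 → each gets rank 6.
Method 1 values → pooled ranks: 2.8→8, 4→3, 3.2→4, 3→7
Rank sum = 8 + 3 + 4 + 7 = 22

22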